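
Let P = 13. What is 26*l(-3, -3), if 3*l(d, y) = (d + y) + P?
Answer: 182/3 ≈ 60.667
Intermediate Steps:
l(d, y) = 13/3 + d/3 + y/3 (l(d, y) = ((d + y) + 13)/3 = (13 + d + y)/3 = 13/3 + d/3 + y/3)
26*l(-3, -3) = 26*(13/3 + (⅓)*(-3) + (⅓)*(-3)) = 26*(13/3 - 1 - 1) = 26*(7/3) = 182/3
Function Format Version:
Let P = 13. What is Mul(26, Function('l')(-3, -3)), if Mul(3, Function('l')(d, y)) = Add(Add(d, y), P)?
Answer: Rational(182, 3) ≈ 60.667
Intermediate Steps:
Function('l')(d, y) = Add(Rational(13, 3), Mul(Rational(1, 3), d), Mul(Rational(1, 3), y)) (Function('l')(d, y) = Mul(Rational(1, 3), Add(Add(d, y), 13)) = Mul(Rational(1, 3), Add(13, d, y)) = Add(Rational(13, 3), Mul(Rational(1, 3), d), Mul(Rational(1, 3), y)))
Mul(26, Function('l')(-3, -3)) = Mul(26, Add(Rational(13, 3), Mul(Rational(1, 3), -3), Mul(Rational(1, 3), -3))) = Mul(26, Add(Rational(13, 3), -1, -1)) = Mul(26, Rational(7, 3)) = Rational(182, 3)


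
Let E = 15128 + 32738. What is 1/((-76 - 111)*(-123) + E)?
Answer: 1/70867 ≈ 1.4111e-5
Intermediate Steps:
E = 47866
1/((-76 - 111)*(-123) + E) = 1/((-76 - 111)*(-123) + 47866) = 1/(-187*(-123) + 47866) = 1/(23001 + 47866) = 1/70867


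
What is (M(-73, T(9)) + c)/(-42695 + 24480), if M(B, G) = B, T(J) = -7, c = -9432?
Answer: 1901/3643 ≈ 0.52182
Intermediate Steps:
(M(-73, T(9)) + c)/(-42695 + 24480) = (-73 - 9432)/(-42695 + 24480) = -9505/(-18215) = -9505*(-1/18215) = 1901/3643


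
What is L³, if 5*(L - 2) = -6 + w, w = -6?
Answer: -8/125 ≈ -0.064000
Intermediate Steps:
L = -⅖ (L = 2 + (-6 - 6)/5 = 2 + (⅕)*(-12) = 2 - 12/5 = -⅖ ≈ -0.40000)
L³ = (-⅖)³ = -8/125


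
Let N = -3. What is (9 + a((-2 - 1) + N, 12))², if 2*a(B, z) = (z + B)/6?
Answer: 361/4 ≈ 90.250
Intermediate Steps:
a(B, z) = B/12 + z/12 (a(B, z) = ((z + B)/6)/2 = ((B + z)/6)/2 = (B/6 + z/6)/2 = B/12 + z/12)
(9 + a((-2 - 1) + N, 12))² = (9 + (((-2 - 1) - 3)/12 + (1/12)*12))² = (9 + ((-3 - 3)/12 + 1))² = (9 + ((1/12)*(-6) + 1))² = (9 + (-½ + 1))² = (9 + ½)² = (19/2)² = 361/4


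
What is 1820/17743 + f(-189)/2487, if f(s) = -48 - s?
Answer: 2342701/14708947 ≈ 0.15927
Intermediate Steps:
1820/17743 + f(-189)/2487 = 1820/17743 + (-48 - 1*(-189))/2487 = 1820*(1/17743) + (-48 + 189)*(1/2487) = 1820/17743 + 141*(1/2487) = 1820/17743 + 47/829 = 2342701/14708947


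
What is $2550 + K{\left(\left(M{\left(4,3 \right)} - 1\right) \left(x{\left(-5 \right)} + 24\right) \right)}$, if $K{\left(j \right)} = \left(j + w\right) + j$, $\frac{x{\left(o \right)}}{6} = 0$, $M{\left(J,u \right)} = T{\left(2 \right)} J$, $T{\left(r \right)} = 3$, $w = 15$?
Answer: $3093$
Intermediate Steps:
$M{\left(J,u \right)} = 3 J$
$x{\left(o \right)} = 0$ ($x{\left(o \right)} = 6 \cdot 0 = 0$)
$K{\left(j \right)} = 15 + 2 j$ ($K{\left(j \right)} = \left(j + 15\right) + j = \left(15 + j\right) + j = 15 + 2 j$)
$2550 + K{\left(\left(M{\left(4,3 \right)} - 1\right) \left(x{\left(-5 \right)} + 24\right) \right)} = 2550 + \left(15 + 2 \left(3 \cdot 4 - 1\right) \left(0 + 24\right)\right) = 2550 + \left(15 + 2 \left(12 - 1\right) 24\right) = 2550 + \left(15 + 2 \cdot 11 \cdot 24\right) = 2550 + \left(15 + 2 \cdot 264\right) = 2550 + \left(15 + 528\right) = 2550 + 543 = 3093$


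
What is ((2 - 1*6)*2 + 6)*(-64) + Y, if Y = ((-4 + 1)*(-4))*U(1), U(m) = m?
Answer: 140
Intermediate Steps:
Y = 12 (Y = ((-4 + 1)*(-4))*1 = -3*(-4)*1 = 12*1 = 12)
((2 - 1*6)*2 + 6)*(-64) + Y = ((2 - 1*6)*2 + 6)*(-64) + 12 = ((2 - 6)*2 + 6)*(-64) + 12 = (-4*2 + 6)*(-64) + 12 = (-8 + 6)*(-64) + 12 = -2*(-64) + 12 = 128 + 12 = 140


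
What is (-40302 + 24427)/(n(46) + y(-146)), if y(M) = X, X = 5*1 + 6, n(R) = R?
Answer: -15875/57 ≈ -278.51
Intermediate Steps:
X = 11 (X = 5 + 6 = 11)
y(M) = 11
(-40302 + 24427)/(n(46) + y(-146)) = (-40302 + 24427)/(46 + 11) = -15875/57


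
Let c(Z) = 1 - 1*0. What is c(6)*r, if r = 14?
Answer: 14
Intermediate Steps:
c(Z) = 1 (c(Z) = 1 + 0 = 1)
c(6)*r = 1*14 = 14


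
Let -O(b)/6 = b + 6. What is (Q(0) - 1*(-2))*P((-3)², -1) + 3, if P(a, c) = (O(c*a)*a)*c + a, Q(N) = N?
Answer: -303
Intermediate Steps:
O(b) = -36 - 6*b (O(b) = -6*(b + 6) = -6*(6 + b) = -36 - 6*b)
P(a, c) = a + a*c*(-36 - 6*a*c) (P(a, c) = ((-36 - 6*c*a)*a)*c + a = ((-36 - 6*a*c)*a)*c + a = (a*(-36 - 6*a*c))*c + a = a*c*(-36 - 6*a*c) + a = a + a*c*(-36 - 6*a*c))
(Q(0) - 1*(-2))*P((-3)², -1) + 3 = (0 - 1*(-2))*(-1*(-3)²*(-1 + 6*(-1)*(6 + (-3)²*(-1)))) + 3 = (0 + 2)*(-1*9*(-1 + 6*(-1)*(6 + 9*(-1)))) + 3 = 2*(-1*9*(-1 + 6*(-1)*(6 - 9))) + 3 = 2*(-1*9*(-1 + 6*(-1)*(-3))) + 3 = 2*(-1*9*(-1 + 18)) + 3 = 2*(-1*9*17) + 3 = 2*(-153) + 3 = -306 + 3 = -303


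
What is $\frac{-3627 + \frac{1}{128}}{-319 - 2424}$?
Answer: $\frac{464255}{351104} \approx 1.3223$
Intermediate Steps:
$\frac{-3627 + \frac{1}{128}}{-319 - 2424} = \frac{-3627 + \frac{1}{128}}{-2743} = \left(- \frac{464255}{128}\right) \left(- \frac{1}{2743}\right) = \frac{464255}{351104}$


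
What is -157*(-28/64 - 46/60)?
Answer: 45373/240 ≈ 189.05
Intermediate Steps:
-157*(-28/64 - 46/60) = -157*(-28*1/64 - 46*1/60) = -157*(-7/16 - 23/30) = -157*(-289/240) = 45373/240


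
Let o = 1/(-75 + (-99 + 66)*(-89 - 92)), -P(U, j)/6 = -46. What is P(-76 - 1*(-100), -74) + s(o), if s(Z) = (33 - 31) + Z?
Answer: 1639645/5898 ≈ 278.00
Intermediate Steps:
P(U, j) = 276 (P(U, j) = -6*(-46) = 276)
o = 1/5898 (o = 1/(-75 - 33*(-181)) = 1/(-75 + 5973) = 1/5898 ≈ 0.00016955)
s(Z) = 2 + Z
P(-76 - 1*(-100), -74) + s(o) = 276 + (2 + 1/5898) = 276 + 11797/5898 = 1639645/5898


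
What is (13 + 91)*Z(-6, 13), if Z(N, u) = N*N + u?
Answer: 5096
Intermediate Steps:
Z(N, u) = u + N**2 (Z(N, u) = N**2 + u = u + N**2)
(13 + 91)*Z(-6, 13) = (13 + 91)*(13 + (-6)**2) = 104*(13 + 36) = 104*49 = 5096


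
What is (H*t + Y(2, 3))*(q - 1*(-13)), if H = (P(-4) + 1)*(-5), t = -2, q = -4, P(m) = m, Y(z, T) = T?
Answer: -243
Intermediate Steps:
H = 15 (H = (-4 + 1)*(-5) = -3*(-5) = 15)
(H*t + Y(2, 3))*(q - 1*(-13)) = (15*(-2) + 3)*(-4 - 1*(-13)) = (-30 + 3)*(-4 + 13) = -27*9 = -243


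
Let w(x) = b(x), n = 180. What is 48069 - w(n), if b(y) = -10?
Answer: 48079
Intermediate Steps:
w(x) = -10
48069 - w(n) = 48069 - 1*(-10) = 48069 + 10 = 48079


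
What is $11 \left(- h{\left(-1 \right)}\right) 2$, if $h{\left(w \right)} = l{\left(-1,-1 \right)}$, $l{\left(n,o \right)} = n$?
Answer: $22$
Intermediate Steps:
$h{\left(w \right)} = -1$
$11 \left(- h{\left(-1 \right)}\right) 2 = 11 \left(\left(-1\right) \left(-1\right)\right) 2 = 11 \cdot 1 \cdot 2 = 11 \cdot 2 = 22$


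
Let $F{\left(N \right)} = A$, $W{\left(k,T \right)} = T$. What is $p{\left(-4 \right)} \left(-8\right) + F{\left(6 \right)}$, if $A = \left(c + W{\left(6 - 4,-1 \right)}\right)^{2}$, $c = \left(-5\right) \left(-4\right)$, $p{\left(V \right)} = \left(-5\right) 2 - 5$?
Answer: $481$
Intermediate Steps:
$p{\left(V \right)} = -15$ ($p{\left(V \right)} = -10 - 5 = -15$)
$c = 20$
$A = 361$ ($A = \left(20 - 1\right)^{2} = 19^{2} = 361$)
$F{\left(N \right)} = 361$
$p{\left(-4 \right)} \left(-8\right) + F{\left(6 \right)} = \left(-15\right) \left(-8\right) + 361 = 120 + 361 = 481$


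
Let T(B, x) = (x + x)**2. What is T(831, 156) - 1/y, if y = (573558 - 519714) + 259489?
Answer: 30501087551/313333 ≈ 97344.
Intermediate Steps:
T(B, x) = 4*x**2 (T(B, x) = (2*x)**2 = 4*x**2)
y = 313333 (y = 53844 + 259489 = 313333)
T(831, 156) - 1/y = 4*156**2 - 1/313333 = 4*24336 - 1*1/313333 = 97344 - 1/313333 = 30501087551/313333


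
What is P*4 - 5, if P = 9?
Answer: 31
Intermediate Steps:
P*4 - 5 = 9*4 - 5 = 36 - 5 = 31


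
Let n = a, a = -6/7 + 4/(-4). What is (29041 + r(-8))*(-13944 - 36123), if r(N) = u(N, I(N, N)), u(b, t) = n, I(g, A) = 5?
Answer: -10177319358/7 ≈ -1.4539e+9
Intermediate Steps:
a = -13/7 (a = -6*⅐ + 4*(-¼) = -6/7 - 1 = -13/7 ≈ -1.8571)
n = -13/7 ≈ -1.8571
u(b, t) = -13/7
r(N) = -13/7
(29041 + r(-8))*(-13944 - 36123) = (29041 - 13/7)*(-13944 - 36123) = (203274/7)*(-50067) = -10177319358/7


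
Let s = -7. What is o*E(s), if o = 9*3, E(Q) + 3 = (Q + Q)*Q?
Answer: 2565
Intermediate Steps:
E(Q) = -3 + 2*Q² (E(Q) = -3 + (Q + Q)*Q = -3 + (2*Q)*Q = -3 + 2*Q²)
o = 27
o*E(s) = 27*(-3 + 2*(-7)²) = 27*(-3 + 2*49) = 27*(-3 + 98) = 27*95 = 2565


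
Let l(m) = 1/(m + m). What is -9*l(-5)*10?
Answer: 9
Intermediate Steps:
l(m) = 1/(2*m)
-9*l(-5)*10 = -9/(2*(-5))*10 = -9*(-1)/(2*5)*10 = -9*(-⅒)*10 = (9/10)*10 = 9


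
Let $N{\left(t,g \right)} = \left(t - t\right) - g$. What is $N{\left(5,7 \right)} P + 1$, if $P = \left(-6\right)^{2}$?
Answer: $-251$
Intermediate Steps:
$N{\left(t,g \right)} = - g$ ($N{\left(t,g \right)} = 0 - g = - g$)
$P = 36$
$N{\left(5,7 \right)} P + 1 = \left(-1\right) 7 \cdot 36 + 1 = \left(-7\right) 36 + 1 = -252 + 1 = -251$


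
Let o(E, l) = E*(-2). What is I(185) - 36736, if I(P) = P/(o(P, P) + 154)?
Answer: -7935161/216 ≈ -36737.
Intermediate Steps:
o(E, l) = -2*E
I(P) = P/(154 - 2*P) (I(P) = P/(-2*P + 154) = P/(154 - 2*P))
I(185) - 36736 = -1*185/(-154 + 2*185) - 36736 = -1*185/(-154 + 370) - 36736 = -1*185/216 - 36736 = -1*185*1/216 - 36736 = -185/216 - 36736 = -7935161/216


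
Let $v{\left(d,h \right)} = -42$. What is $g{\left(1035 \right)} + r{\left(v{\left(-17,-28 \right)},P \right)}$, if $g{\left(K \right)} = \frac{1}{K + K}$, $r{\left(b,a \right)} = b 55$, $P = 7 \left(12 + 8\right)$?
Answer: $- \frac{4781699}{2070} \approx -2310.0$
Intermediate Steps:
$P = 140$ ($P = 7 \cdot 20 = 140$)
$r{\left(b,a \right)} = 55 b$
$g{\left(K \right)} = \frac{1}{2 K}$
$g{\left(1035 \right)} + r{\left(v{\left(-17,-28 \right)},P \right)} = \frac{1}{2 \cdot 1035} + 55 \left(-42\right) = \frac{1}{2} \cdot \frac{1}{1035} - 2310 = \frac{1}{2070} - 2310 = - \frac{4781699}{2070}$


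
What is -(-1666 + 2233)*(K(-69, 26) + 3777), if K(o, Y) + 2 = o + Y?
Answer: -2116044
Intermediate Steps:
K(o, Y) = -2 + Y + o (K(o, Y) = -2 + (o + Y) = -2 + (Y + o) = -2 + Y + o)
-(-1666 + 2233)*(K(-69, 26) + 3777) = -(-1666 + 2233)*((-2 + 26 - 69) + 3777) = -567*(-45 + 3777) = -567*3732 = -1*2116044 = -2116044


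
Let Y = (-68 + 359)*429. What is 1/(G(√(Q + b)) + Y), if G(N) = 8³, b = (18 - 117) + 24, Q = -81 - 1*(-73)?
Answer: 1/125351 ≈ 7.9776e-6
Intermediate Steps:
Q = -8 (Q = -81 + 73 = -8)
b = -75 (b = -99 + 24 = -75)
G(N) = 512
Y = 124839 (Y = 291*429 = 124839)
1/(G(√(Q + b)) + Y) = 1/(512 + 124839) = 1/125351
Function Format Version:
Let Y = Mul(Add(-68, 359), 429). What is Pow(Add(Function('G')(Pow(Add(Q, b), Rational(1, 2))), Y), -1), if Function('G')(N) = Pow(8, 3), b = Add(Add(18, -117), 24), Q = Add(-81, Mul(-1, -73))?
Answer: Rational(1, 125351) ≈ 7.9776e-6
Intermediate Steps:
Q = -8 (Q = Add(-81, 73) = -8)
b = -75 (b = Add(-99, 24) = -75)
Function('G')(N) = 512
Y = 124839 (Y = Mul(291, 429) = 124839)
Pow(Add(Function('G')(Pow(Add(Q, b), Rational(1, 2))), Y), -1) = Pow(Add(512, 124839), -1) = Pow(125351, -1) = Rational(1, 125351)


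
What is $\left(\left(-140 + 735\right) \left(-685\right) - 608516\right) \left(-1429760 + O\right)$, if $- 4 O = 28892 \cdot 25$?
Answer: $1636246900485$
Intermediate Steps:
$O = -180575$ ($O = - \frac{28892 \cdot 25}{4} = \left(- \frac{1}{4}\right) 722300 = -180575$)
$\left(\left(-140 + 735\right) \left(-685\right) - 608516\right) \left(-1429760 + O\right) = \left(\left(-140 + 735\right) \left(-685\right) - 608516\right) \left(-1429760 - 180575\right) = \left(595 \left(-685\right) - 608516\right) \left(-1610335\right) = \left(-407575 - 608516\right) \left(-1610335\right) = \left(-1016091\right) \left(-1610335\right) = 1636246900485$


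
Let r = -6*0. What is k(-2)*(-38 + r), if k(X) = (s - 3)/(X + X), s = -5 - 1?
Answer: -171/2 ≈ -85.500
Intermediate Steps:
r = 0
s = -6
k(X) = -9/(2*X) (k(X) = (-6 - 3)/(X + X) = -9*1/(2*X) = -9/(2*X))
k(-2)*(-38 + r) = (-9/2/(-2))*(-38 + 0) = -9/2*(-½)*(-38) = (9/4)*(-38) = -171/2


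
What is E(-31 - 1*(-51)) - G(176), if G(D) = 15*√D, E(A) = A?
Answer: 20 - 60*√11 ≈ -179.00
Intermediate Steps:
E(-31 - 1*(-51)) - G(176) = (-31 - 1*(-51)) - 15*√176 = (-31 + 51) - 15*4*√11 = 20 - 60*√11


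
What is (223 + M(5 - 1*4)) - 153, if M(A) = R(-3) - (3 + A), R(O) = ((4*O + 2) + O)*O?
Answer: 105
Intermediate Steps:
R(O) = O*(2 + 5*O) (R(O) = ((2 + 4*O) + O)*O = (2 + 5*O)*O = O*(2 + 5*O))
M(A) = 36 - A (M(A) = -3*(2 + 5*(-3)) - (3 + A) = -3*(2 - 15) + (-3 - A) = -3*(-13) + (-3 - A) = 39 + (-3 - A) = 36 - A)
(223 + M(5 - 1*4)) - 153 = (223 + (36 - (5 - 1*4))) - 153 = (223 + (36 - (5 - 4))) - 153 = (223 + (36 - 1*1)) - 153 = (223 + (36 - 1)) - 153 = (223 + 35) - 153 = 258 - 153 = 105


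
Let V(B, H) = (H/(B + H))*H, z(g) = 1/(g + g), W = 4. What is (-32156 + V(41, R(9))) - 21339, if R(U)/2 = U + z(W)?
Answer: -50707931/948 ≈ -53489.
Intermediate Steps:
z(g) = 1/(2*g)
R(U) = ¼ + 2*U (R(U) = 2*(U + (½)/4) = 2*(U + (½)*(¼)) = 2*(U + ⅛) = 2*(⅛ + U) = ¼ + 2*U)
V(B, H) = H²/(B + H)
(-32156 + V(41, R(9))) - 21339 = (-32156 + (¼ + 2*9)²/(41 + (¼ + 2*9))) - 21339 = (-32156 + (¼ + 18)²/(41 + (¼ + 18))) - 21339 = (-32156 + (73/4)²/(41 + 73/4)) - 21339 = (-32156 + 5329/(16*(237/4))) - 21339 = (-32156 + (5329/16)*(4/237)) - 21339 = (-32156 + 5329/948) - 21339 = -30478559/948 - 21339 = -50707931/948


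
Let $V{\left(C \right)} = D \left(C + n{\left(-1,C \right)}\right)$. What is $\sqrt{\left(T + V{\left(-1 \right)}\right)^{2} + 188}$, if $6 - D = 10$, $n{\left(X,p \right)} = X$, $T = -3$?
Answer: $\sqrt{213} \approx 14.595$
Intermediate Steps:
$D = -4$ ($D = 6 - 10 = -4$)
$V{\left(C \right)} = 4 - 4 C$ ($V{\left(C \right)} = - 4 \left(C - 1\right) = - 4 \left(-1 + C\right) = 4 - 4 C$)
$\sqrt{\left(T + V{\left(-1 \right)}\right)^{2} + 188} = \sqrt{\left(-3 + \left(4 - -4\right)\right)^{2} + 188} = \sqrt{\left(-3 + \left(4 + 4\right)\right)^{2} + 188} = \sqrt{\left(-3 + 8\right)^{2} + 188} = \sqrt{5^{2} + 188} = \sqrt{25 + 188} = \sqrt{213}$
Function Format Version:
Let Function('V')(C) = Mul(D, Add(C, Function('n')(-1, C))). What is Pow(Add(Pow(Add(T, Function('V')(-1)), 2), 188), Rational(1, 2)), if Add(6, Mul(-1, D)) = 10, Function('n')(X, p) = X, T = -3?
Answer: Pow(213, Rational(1, 2)) ≈ 14.595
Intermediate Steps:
D = -4 (D = Add(6, Mul(-1, 10)) = Add(6, -10) = -4)
Function('V')(C) = Add(4, Mul(-4, C)) (Function('V')(C) = Mul(-4, Add(C, -1)) = Mul(-4, Add(-1, C)) = Add(4, Mul(-4, C)))
Pow(Add(Pow(Add(T, Function('V')(-1)), 2), 188), Rational(1, 2)) = Pow(Add(Pow(Add(-3, Add(4, Mul(-4, -1))), 2), 188), Rational(1, 2)) = Pow(Add(Pow(Add(-3, Add(4, 4)), 2), 188), Rational(1, 2)) = Pow(Add(Pow(Add(-3, 8), 2), 188), Rational(1, 2)) = Pow(Add(Pow(5, 2), 188), Rational(1, 2)) = Pow(Add(25, 188), Rational(1, 2)) = Pow(213, Rational(1, 2))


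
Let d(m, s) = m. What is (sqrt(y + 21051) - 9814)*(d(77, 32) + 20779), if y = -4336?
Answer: -204680784 + 20856*sqrt(16715) ≈ -2.0198e+8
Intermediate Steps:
(sqrt(y + 21051) - 9814)*(d(77, 32) + 20779) = (sqrt(-4336 + 21051) - 9814)*(77 + 20779) = (sqrt(16715) - 9814)*20856 = (-9814 + sqrt(16715))*20856 = -204680784 + 20856*sqrt(16715)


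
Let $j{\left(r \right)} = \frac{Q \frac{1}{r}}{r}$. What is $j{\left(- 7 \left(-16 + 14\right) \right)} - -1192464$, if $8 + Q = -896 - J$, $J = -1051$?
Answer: $\frac{4769859}{4} \approx 1.1925 \cdot 10^{6}$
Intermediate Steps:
$Q = 147$ ($Q = -8 - -155 = -8 + \left(-896 + 1051\right) = -8 + 155 = 147$)
$j{\left(r \right)} = \frac{147}{r^{2}}$ ($j{\left(r \right)} = \frac{147 \frac{1}{r}}{r} = \frac{147}{r^{2}}$)
$j{\left(- 7 \left(-16 + 14\right) \right)} - -1192464 = \frac{147}{49 \left(-16 + 14\right)^{2}} - -1192464 = \frac{147}{196} + 1192464 = 147 \cdot \frac{1}{196} + 1192464 = \frac{3}{4} + 1192464 = \frac{4769859}{4}$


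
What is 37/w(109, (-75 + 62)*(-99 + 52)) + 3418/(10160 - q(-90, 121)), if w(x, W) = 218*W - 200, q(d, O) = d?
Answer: 227483207/681614750 ≈ 0.33374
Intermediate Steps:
w(x, W) = -200 + 218*W
37/w(109, (-75 + 62)*(-99 + 52)) + 3418/(10160 - q(-90, 121)) = 37/(-200 + 218*((-75 + 62)*(-99 + 52))) + 3418/(10160 - 1*(-90)) = 37/(-200 + 218*(-13*(-47))) + 3418/(10160 + 90) = 37/(-200 + 218*611) + 3418/10250 = 37/(-200 + 133198) + 3418*(1/10250) = 37/132998 + 1709/5125 = 227483207/681614750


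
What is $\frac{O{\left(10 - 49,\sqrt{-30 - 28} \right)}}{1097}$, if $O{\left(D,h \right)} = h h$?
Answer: $- \frac{58}{1097} \approx -0.052871$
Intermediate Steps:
$O{\left(D,h \right)} = h^{2}$
$\frac{O{\left(10 - 49,\sqrt{-30 - 28} \right)}}{1097} = \frac{\left(\sqrt{-30 - 28}\right)^{2}}{1097} = \left(\sqrt{-58}\right)^{2} \cdot \frac{1}{1097} = \left(i \sqrt{58}\right)^{2} \cdot \frac{1}{1097} = \left(-58\right) \frac{1}{1097} = - \frac{58}{1097}$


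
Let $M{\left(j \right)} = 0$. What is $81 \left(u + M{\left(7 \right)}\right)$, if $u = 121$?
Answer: $9801$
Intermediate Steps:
$81 \left(u + M{\left(7 \right)}\right) = 81 \left(121 + 0\right) = 81 \cdot 121 = 9801$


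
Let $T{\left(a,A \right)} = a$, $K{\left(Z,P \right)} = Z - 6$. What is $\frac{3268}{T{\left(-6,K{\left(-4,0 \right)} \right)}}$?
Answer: $- \frac{1634}{3} \approx -544.67$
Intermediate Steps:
$K{\left(Z,P \right)} = -6 + Z$ ($K{\left(Z,P \right)} = Z - 6 = -6 + Z$)
$\frac{3268}{T{\left(-6,K{\left(-4,0 \right)} \right)}} = \frac{3268}{-6} = 3268 \left(- \frac{1}{6}\right) = - \frac{1634}{3}$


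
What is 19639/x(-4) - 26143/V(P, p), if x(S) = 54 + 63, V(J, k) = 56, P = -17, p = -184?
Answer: -1958947/6552 ≈ -298.98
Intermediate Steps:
x(S) = 117
19639/x(-4) - 26143/V(P, p) = 19639/117 - 26143/56 = -1958947/6552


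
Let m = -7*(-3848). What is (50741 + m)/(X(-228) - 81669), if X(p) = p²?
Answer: -77677/29685 ≈ -2.6167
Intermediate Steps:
m = 26936
(50741 + m)/(X(-228) - 81669) = (50741 + 26936)/((-228)² - 81669) = 77677/(51984 - 81669) = 77677/(-29685) = 77677*(-1/29685) = -77677/29685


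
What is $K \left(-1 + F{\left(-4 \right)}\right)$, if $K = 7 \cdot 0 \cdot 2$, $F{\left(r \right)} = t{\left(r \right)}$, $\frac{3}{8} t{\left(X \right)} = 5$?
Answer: $0$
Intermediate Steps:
$t{\left(X \right)} = \frac{40}{3}$ ($t{\left(X \right)} = \frac{8}{3} \cdot 5 = \frac{40}{3}$)
$F{\left(r \right)} = \frac{40}{3}$
$K = 0$ ($K = 0 \cdot 2 = 0$)
$K \left(-1 + F{\left(-4 \right)}\right) = 0 \left(-1 + \frac{40}{3}\right) = 0 \cdot \frac{37}{3} = 0$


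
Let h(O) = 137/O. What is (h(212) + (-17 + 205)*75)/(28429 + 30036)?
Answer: 2989337/12394580 ≈ 0.24118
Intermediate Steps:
(h(212) + (-17 + 205)*75)/(28429 + 30036) = (137/212 + (-17 + 205)*75)/(28429 + 30036) = (137*(1/212) + 188*75)/58465 = (137/212 + 14100)*(1/58465) = (2989337/212)*(1/58465) = 2989337/12394580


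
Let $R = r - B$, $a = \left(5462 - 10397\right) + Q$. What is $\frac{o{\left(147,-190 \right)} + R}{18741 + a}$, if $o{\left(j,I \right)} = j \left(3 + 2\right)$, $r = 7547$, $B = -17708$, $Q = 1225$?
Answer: $\frac{25990}{15031} \approx 1.7291$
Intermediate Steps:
$a = -3710$ ($a = \left(5462 - 10397\right) + 1225 = -4935 + 1225 = -3710$)
$o{\left(j,I \right)} = 5 j$ ($o{\left(j,I \right)} = j 5 = 5 j$)
$R = 25255$ ($R = 7547 - -17708 = 7547 + 17708 = 25255$)
$\frac{o{\left(147,-190 \right)} + R}{18741 + a} = \frac{5 \cdot 147 + 25255}{18741 - 3710} = \frac{735 + 25255}{15031} = 25990 \cdot \frac{1}{15031} = \frac{25990}{15031}$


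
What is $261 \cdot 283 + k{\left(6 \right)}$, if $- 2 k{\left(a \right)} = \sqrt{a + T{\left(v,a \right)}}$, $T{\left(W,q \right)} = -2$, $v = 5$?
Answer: $73862$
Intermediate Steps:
$k{\left(a \right)} = - \frac{\sqrt{-2 + a}}{2}$ ($k{\left(a \right)} = - \frac{\sqrt{a - 2}}{2} = - \frac{\sqrt{-2 + a}}{2}$)
$261 \cdot 283 + k{\left(6 \right)} = 261 \cdot 283 - \frac{\sqrt{-2 + 6}}{2} = 73863 - \frac{\sqrt{4}}{2} = 73863 - 1 = 73862$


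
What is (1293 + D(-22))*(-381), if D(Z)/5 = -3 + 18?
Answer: -521208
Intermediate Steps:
D(Z) = 75 (D(Z) = 5*(-3 + 18) = 5*15 = 75)
(1293 + D(-22))*(-381) = (1293 + 75)*(-381) = 1368*(-381) = -521208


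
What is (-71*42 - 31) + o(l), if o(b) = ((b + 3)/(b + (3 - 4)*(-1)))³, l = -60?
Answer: -618621734/205379 ≈ -3012.1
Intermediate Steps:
o(b) = (3 + b)³/(1 + b)³ (o(b) = ((3 + b)/(b - 1*(-1)))³ = ((3 + b)/(b + 1))³ = ((3 + b)/(1 + b))³ = (3 + b)³/(1 + b)³)
(-71*42 - 31) + o(l) = (-71*42 - 31) + (3 - 60)³/(1 - 60)³ = (-2982 - 31) + (-57)³/(-59)³ = -3013 - 1/205379*(-185193) = -3013 + 185193/205379 = -618621734/205379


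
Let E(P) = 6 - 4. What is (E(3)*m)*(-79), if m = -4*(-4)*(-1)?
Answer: 2528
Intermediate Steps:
m = -16 (m = 16*(-1) = -16)
E(P) = 2
(E(3)*m)*(-79) = (2*(-16))*(-79) = -32*(-79) = 2528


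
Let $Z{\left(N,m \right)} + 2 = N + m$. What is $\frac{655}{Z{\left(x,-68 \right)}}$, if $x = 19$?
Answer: $- \frac{655}{51} \approx -12.843$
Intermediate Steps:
$Z{\left(N,m \right)} = -2 + N + m$ ($Z{\left(N,m \right)} = -2 + \left(N + m\right) = -2 + N + m$)
$\frac{655}{Z{\left(x,-68 \right)}} = \frac{655}{-2 + 19 - 68} = \frac{655}{-51} = 655 \left(- \frac{1}{51}\right) = - \frac{655}{51}$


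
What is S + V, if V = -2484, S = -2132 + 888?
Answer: -3728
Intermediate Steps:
S = -1244
S + V = -1244 - 2484 = -3728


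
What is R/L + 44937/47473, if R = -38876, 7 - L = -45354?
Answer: 192826909/2153422753 ≈ 0.089544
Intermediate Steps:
L = 45361 (L = 7 - 1*(-45354) = 7 + 45354 = 45361)
R/L + 44937/47473 = -38876/45361 + 44937/47473 = 192826909/2153422753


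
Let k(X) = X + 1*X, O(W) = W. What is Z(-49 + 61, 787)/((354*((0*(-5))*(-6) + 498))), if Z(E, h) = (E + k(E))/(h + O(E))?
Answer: 1/3912703 ≈ 2.5558e-7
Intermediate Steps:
k(X) = 2*X (k(X) = X + X = 2*X)
Z(E, h) = 3*E/(E + h) (Z(E, h) = (E + 2*E)/(h + E) = (3*E)/(E + h) = 3*E/(E + h))
Z(-49 + 61, 787)/((354*((0*(-5))*(-6) + 498))) = (3*(-49 + 61)/((-49 + 61) + 787))/((354*((0*(-5))*(-6) + 498))) = (3*12/(12 + 787))/((354*(0*(-6) + 498))) = (3*12/799)/((354*(0 + 498))) = (3*12*(1/799))/((354*498)) = (36/799)/176292 = (36/799)*(1/176292) = 1/3912703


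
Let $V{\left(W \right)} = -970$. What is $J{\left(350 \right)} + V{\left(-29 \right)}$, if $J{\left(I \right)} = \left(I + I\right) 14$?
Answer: $8830$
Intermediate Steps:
$J{\left(I \right)} = 28 I$ ($J{\left(I \right)} = 2 I 14 = 28 I$)
$J{\left(350 \right)} + V{\left(-29 \right)} = 28 \cdot 350 - 970 = 9800 - 970 = 8830$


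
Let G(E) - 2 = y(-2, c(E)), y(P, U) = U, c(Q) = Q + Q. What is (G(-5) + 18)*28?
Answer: 280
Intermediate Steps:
c(Q) = 2*Q
G(E) = 2 + 2*E
(G(-5) + 18)*28 = ((2 + 2*(-5)) + 18)*28 = ((2 - 10) + 18)*28 = (-8 + 18)*28 = 10*28 = 280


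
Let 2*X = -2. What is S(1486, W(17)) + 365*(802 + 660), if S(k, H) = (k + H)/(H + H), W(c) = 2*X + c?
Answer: 16010401/30 ≈ 5.3368e+5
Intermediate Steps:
X = -1 (X = (½)*(-2) = -1)
W(c) = -2 + c (W(c) = 2*(-1) + c = -2 + c)
S(k, H) = (H + k)/(2*H) (S(k, H) = (H + k)/((2*H)) = (H + k)*(1/(2*H)) = (H + k)/(2*H))
S(1486, W(17)) + 365*(802 + 660) = ((-2 + 17) + 1486)/(2*(-2 + 17)) + 365*(802 + 660) = (½)*(15 + 1486)/15 + 365*1462 = (½)*(1/15)*1501 + 533630 = 1501/30 + 533630 = 16010401/30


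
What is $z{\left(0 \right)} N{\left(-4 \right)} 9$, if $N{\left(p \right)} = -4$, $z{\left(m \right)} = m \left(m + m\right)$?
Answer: $0$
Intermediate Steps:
$z{\left(m \right)} = 2 m^{2}$ ($z{\left(m \right)} = m 2 m = 2 m^{2}$)
$z{\left(0 \right)} N{\left(-4 \right)} 9 = 2 \cdot 0^{2} \left(-4\right) 9 = 2 \cdot 0 \left(-4\right) 9 = 0 \left(-4\right) 9 = 0 \cdot 9 = 0$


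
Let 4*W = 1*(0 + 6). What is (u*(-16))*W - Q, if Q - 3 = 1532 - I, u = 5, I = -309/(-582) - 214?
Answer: -362483/194 ≈ -1868.5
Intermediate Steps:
I = -41413/194 (I = -309*(-1/582) - 214 = 103/194 - 214 = -41413/194 ≈ -213.47)
W = 3/2 (W = (1*(0 + 6))/4 = (1*6)/4 = (¼)*6 = 3/2 ≈ 1.5000)
Q = 339203/194 (Q = 3 + (1532 - 1*(-41413/194)) = 3 + (1532 + 41413/194) = 3 + 338621/194 = 339203/194 ≈ 1748.5)
(u*(-16))*W - Q = (5*(-16))*(3/2) - 1*339203/194 = -80*3/2 - 339203/194 = -120 - 339203/194 = -362483/194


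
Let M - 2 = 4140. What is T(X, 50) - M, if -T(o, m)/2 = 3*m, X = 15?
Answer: -4442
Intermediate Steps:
T(o, m) = -6*m
M = 4142 (M = 2 + 4140 = 4142)
T(X, 50) - M = -6*50 - 1*4142 = -300 - 4142 = -4442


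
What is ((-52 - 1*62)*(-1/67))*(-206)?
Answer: -23484/67 ≈ -350.51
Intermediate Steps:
((-52 - 1*62)*(-1/67))*(-206) = ((-52 - 62)*(-1*1/67))*(-206) = -114*(-1/67)*(-206) = (114/67)*(-206) = -23484/67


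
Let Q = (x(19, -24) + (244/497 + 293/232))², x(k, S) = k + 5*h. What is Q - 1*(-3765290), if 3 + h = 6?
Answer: 50076572842019865/13295012416 ≈ 3.7666e+6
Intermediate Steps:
h = 3 (h = -3 + 6 = 3)
x(k, S) = 15 + k (x(k, S) = k + 5*3 = k + 15 = 15 + k)
Q = 16995542179225/13295012416 (Q = ((15 + 19) + (244/497 + 293/232))² = (34 + (244*(1/497) + 293*(1/232)))² = (34 + (244/497 + 293/232))² = (34 + 202229/115304)² = (4122565/115304)² = 16995542179225/13295012416 ≈ 1278.3)
Q - 1*(-3765290) = 16995542179225/13295012416 - 1*(-3765290) = 16995542179225/13295012416 + 3765290 = 50076572842019865/13295012416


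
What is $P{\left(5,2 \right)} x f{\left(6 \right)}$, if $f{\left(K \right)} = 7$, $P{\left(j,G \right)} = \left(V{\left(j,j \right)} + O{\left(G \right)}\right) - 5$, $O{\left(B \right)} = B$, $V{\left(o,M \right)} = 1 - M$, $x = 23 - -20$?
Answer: $-2107$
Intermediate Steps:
$x = 43$ ($x = 23 + 20 = 43$)
$P{\left(j,G \right)} = -4 + G - j$ ($P{\left(j,G \right)} = \left(\left(1 - j\right) + G\right) - 5 = \left(1 + G - j\right) - 5 = -4 + G - j$)
$P{\left(5,2 \right)} x f{\left(6 \right)} = \left(-4 + 2 - 5\right) 43 \cdot 7 = \left(-7\right) 43 \cdot 7 = \left(-301\right) 7 = -2107$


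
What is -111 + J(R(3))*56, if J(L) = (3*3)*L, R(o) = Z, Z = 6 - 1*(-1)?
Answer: 3417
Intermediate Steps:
Z = 7 (Z = 6 + 1 = 7)
R(o) = 7
J(L) = 9*L
-111 + J(R(3))*56 = -111 + (9*7)*56 = -111 + 63*56 = -111 + 3528 = 3417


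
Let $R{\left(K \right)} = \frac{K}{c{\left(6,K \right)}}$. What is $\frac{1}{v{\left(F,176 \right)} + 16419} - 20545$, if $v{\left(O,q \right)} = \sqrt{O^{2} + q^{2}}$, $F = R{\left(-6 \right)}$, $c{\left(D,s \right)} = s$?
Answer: $- \frac{5537957821861}{269552584} - \frac{\sqrt{30977}}{269552584} \approx -20545.0$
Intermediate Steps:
$R{\left(K \right)} = 1$ ($R{\left(K \right)} = \frac{K}{K} = 1$)
$F = 1$
$\frac{1}{v{\left(F,176 \right)} + 16419} - 20545 = \frac{1}{\sqrt{1^{2} + 176^{2}} + 16419} - 20545 = \frac{1}{\sqrt{1 + 30976} + 16419} - 20545 = \frac{1}{\sqrt{30977} + 16419} - 20545 = \frac{1}{16419 + \sqrt{30977}} - 20545 = -20545 + \frac{1}{16419 + \sqrt{30977}}$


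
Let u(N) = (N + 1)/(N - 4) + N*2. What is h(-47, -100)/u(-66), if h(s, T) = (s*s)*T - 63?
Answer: 3093482/1835 ≈ 1685.8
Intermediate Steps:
h(s, T) = -63 + T*s² (h(s, T) = s²*T - 63 = T*s² - 63 = -63 + T*s²)
u(N) = 2*N + (1 + N)/(-4 + N) (u(N) = (1 + N)/(-4 + N) + 2*N = 2*N + (1 + N)/(-4 + N))
h(-47, -100)/u(-66) = (-63 - 100*(-47)²)/(((1 - 7*(-66) + 2*(-66)²)/(-4 - 66))) = (-63 - 100*2209)/(((1 + 462 + 2*4356)/(-70))) = (-63 - 220900)/((-(1 + 462 + 8712)/70)) = -220963/((-1/70*9175)) = -220963/(-1835/14) = -220963*(-14/1835) = 3093482/1835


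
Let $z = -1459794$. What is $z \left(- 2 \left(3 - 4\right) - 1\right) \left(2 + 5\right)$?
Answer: $-10218558$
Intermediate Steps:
$z \left(- 2 \left(3 - 4\right) - 1\right) \left(2 + 5\right) = - 1459794 \left(- 2 \left(3 - 4\right) - 1\right) \left(2 + 5\right) = - 1459794 \left(\left(-2\right) \left(-1\right) - 1\right) 7 = - 1459794 \left(2 - 1\right) 7 = - 1459794 \cdot 1 \cdot 7 = \left(-1459794\right) 7 = -10218558$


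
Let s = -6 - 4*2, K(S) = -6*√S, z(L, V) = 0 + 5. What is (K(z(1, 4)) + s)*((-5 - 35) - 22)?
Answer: 868 + 372*√5 ≈ 1699.8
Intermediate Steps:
z(L, V) = 5
s = -14 (s = -6 - 8 = -14)
(K(z(1, 4)) + s)*((-5 - 35) - 22) = (-6*√5 - 14)*((-5 - 35) - 22) = (-14 - 6*√5)*(-40 - 22) = (-14 - 6*√5)*(-62) = 868 + 372*√5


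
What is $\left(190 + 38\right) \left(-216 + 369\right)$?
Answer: $34884$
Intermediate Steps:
$\left(190 + 38\right) \left(-216 + 369\right) = 228 \cdot 153 = 34884$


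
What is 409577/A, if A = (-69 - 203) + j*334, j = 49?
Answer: 409577/16094 ≈ 25.449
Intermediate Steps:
A = 16094 (A = (-69 - 203) + 49*334 = -272 + 16366 = 16094)
409577/A = 409577/16094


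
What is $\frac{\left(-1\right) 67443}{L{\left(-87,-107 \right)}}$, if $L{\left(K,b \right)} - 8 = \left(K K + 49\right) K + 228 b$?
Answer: $\frac{67443}{687154} \approx 0.098148$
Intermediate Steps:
$L{\left(K,b \right)} = 8 + 228 b + K \left(49 + K^{2}\right)$ ($L{\left(K,b \right)} = 8 + \left(\left(K K + 49\right) K + 228 b\right) = 8 + \left(\left(K^{2} + 49\right) K + 228 b\right) = 8 + \left(\left(49 + K^{2}\right) K + 228 b\right) = 8 + \left(K \left(49 + K^{2}\right) + 228 b\right) = 8 + \left(228 b + K \left(49 + K^{2}\right)\right) = 8 + 228 b + K \left(49 + K^{2}\right)$)
$\frac{\left(-1\right) 67443}{L{\left(-87,-107 \right)}} = \frac{\left(-1\right) 67443}{8 + \left(-87\right)^{3} + 49 \left(-87\right) + 228 \left(-107\right)} = - \frac{67443}{8 - 658503 - 4263 - 24396} = - \frac{67443}{-687154} = \left(-67443\right) \left(- \frac{1}{687154}\right) = \frac{67443}{687154}$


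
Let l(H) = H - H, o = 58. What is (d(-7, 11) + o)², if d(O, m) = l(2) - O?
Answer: 4225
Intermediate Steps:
l(H) = 0
d(O, m) = -O (d(O, m) = 0 - O = -O)
(d(-7, 11) + o)² = (-1*(-7) + 58)² = (7 + 58)² = 65² = 4225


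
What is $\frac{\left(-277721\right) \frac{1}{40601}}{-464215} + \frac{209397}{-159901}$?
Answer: $- \frac{3946585068575734}{3013749002671715} \approx -1.3095$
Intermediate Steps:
$\frac{\left(-277721\right) \frac{1}{40601}}{-464215} + \frac{209397}{-159901} = \left(-277721\right) \frac{1}{40601} \left(- \frac{1}{464215}\right) + 209397 \left(- \frac{1}{159901}\right) = \left(- \frac{277721}{40601}\right) \left(- \frac{1}{464215}\right) - \frac{209397}{159901} = \frac{277721}{18847593215} - \frac{209397}{159901} = - \frac{3946585068575734}{3013749002671715}$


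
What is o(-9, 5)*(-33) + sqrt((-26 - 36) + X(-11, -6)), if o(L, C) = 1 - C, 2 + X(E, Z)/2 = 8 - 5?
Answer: 132 + 2*I*sqrt(15) ≈ 132.0 + 7.746*I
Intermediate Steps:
X(E, Z) = 2 (X(E, Z) = -4 + 2*(8 - 5) = -4 + 2*3 = -4 + 6 = 2)
o(-9, 5)*(-33) + sqrt((-26 - 36) + X(-11, -6)) = (1 - 1*5)*(-33) + sqrt((-26 - 36) + 2) = (1 - 5)*(-33) + sqrt(-62 + 2) = -4*(-33) + sqrt(-60) = 132 + 2*I*sqrt(15)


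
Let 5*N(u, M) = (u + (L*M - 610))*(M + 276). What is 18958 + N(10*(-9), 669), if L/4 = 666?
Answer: 336725482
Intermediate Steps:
L = 2664 (L = 4*666 = 2664)
N(u, M) = (276 + M)*(-610 + u + 2664*M)/5 (N(u, M) = ((u + (2664*M - 610))*(M + 276))/5 = ((u + (-610 + 2664*M))*(276 + M))/5 = ((-610 + u + 2664*M)*(276 + M))/5 = ((276 + M)*(-610 + u + 2664*M))/5 = (276 + M)*(-610 + u + 2664*M)/5)
18958 + N(10*(-9), 669) = 18958 + (-33672 + 276*(10*(-9))/5 + (2664/5)*669**2 + (734654/5)*669 + (1/5)*669*(10*(-9))) = 18958 + (-33672 + (276/5)*(-90) + (2664/5)*447561 + 491483526/5 + (1/5)*669*(-90)) = 18958 + (-33672 - 4968 + 1192302504/5 + 491483526/5 - 12042) = 18958 + 336706524 = 336725482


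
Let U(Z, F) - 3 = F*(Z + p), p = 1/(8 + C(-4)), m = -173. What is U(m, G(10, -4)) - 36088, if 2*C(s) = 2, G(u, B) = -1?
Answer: -323209/9 ≈ -35912.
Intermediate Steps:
C(s) = 1 (C(s) = (½)*2 = 1)
p = ⅑ (p = 1/(8 + 1) = 1/9 = ⅑ ≈ 0.11111)
U(Z, F) = 3 + F*(⅑ + Z) (U(Z, F) = 3 + F*(Z + ⅑) = 3 + F*(⅑ + Z))
U(m, G(10, -4)) - 36088 = (3 + (⅑)*(-1) - 1*(-173)) - 36088 = (3 - ⅑ + 173) - 36088 = 1583/9 - 36088 = -323209/9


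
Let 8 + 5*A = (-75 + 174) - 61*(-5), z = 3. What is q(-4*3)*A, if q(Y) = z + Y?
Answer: -3564/5 ≈ -712.80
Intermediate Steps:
q(Y) = 3 + Y
A = 396/5 (A = -8/5 + ((-75 + 174) - 61*(-5))/5 = -8/5 + (99 + 305)/5 = -8/5 + (⅕)*404 = -8/5 + 404/5 = 396/5 ≈ 79.200)
q(-4*3)*A = (3 - 4*3)*(396/5) = (3 - 12)*(396/5) = -9*396/5 = -3564/5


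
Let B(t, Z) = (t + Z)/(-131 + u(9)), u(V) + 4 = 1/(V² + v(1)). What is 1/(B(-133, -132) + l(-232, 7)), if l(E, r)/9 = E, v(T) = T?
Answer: -11069/23090342 ≈ -0.00047938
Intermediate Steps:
u(V) = -4 + 1/(1 + V²) (u(V) = -4 + 1/(V² + 1) = -4 + 1/(1 + V²))
l(E, r) = 9*E
B(t, Z) = -82*Z/11069 - 82*t/11069 (B(t, Z) = (t + Z)/(-131 + (-3 - 4*9²)/(1 + 9²)) = (Z + t)/(-131 + (-3 - 4*81)/(1 + 81)) = (Z + t)/(-131 + (-3 - 324)/82) = (Z + t)/(-131 + (1/82)*(-327)) = (Z + t)/(-131 - 327/82) = (Z + t)/(-11069/82) = (Z + t)*(-82/11069) = -82*Z/11069 - 82*t/11069)
1/(B(-133, -132) + l(-232, 7)) = 1/((-82/11069*(-132) - 82/11069*(-133)) + 9*(-232)) = 1/((10824/11069 + 10906/11069) - 2088) = 1/(21730/11069 - 2088) = 1/(-23090342/11069) = -11069/23090342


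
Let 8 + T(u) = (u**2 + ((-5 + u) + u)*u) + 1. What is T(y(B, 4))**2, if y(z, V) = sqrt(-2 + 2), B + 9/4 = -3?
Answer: 49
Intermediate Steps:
B = -21/4 (B = -9/4 - 3 = -21/4 ≈ -5.2500)
y(z, V) = 0 (y(z, V) = sqrt(0) = 0)
T(u) = -7 + u**2 + u*(-5 + 2*u) (T(u) = -8 + ((u**2 + ((-5 + u) + u)*u) + 1) = -8 + ((u**2 + (-5 + 2*u)*u) + 1) = -8 + ((u**2 + u*(-5 + 2*u)) + 1) = -8 + (1 + u**2 + u*(-5 + 2*u)) = -7 + u**2 + u*(-5 + 2*u))
T(y(B, 4))**2 = (-7 - 5*0 + 3*0**2)**2 = (-7 + 0 + 3*0)**2 = (-7 + 0 + 0)**2 = (-7)**2 = 49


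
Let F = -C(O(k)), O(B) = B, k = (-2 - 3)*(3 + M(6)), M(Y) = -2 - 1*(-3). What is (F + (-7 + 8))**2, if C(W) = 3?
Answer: 4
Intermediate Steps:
M(Y) = 1 (M(Y) = -2 + 3 = 1)
k = -20 (k = (-2 - 3)*(3 + 1) = -5*4 = -20)
F = -3 (F = -1*3 = -3)
(F + (-7 + 8))**2 = (-3 + (-7 + 8))**2 = (-3 + 1)**2 = (-2)**2 = 4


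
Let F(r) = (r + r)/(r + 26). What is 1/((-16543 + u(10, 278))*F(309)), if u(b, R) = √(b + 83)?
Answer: -5541905/169128527208 - 335*√93/169128527208 ≈ -3.2787e-5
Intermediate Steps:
F(r) = 2*r/(26 + r) (F(r) = (2*r)/(26 + r) = 2*r/(26 + r))
u(b, R) = √(83 + b)
1/((-16543 + u(10, 278))*F(309)) = 1/((-16543 + √(83 + 10))*((2*309/(26 + 309)))) = 1/((-16543 + √93)*((2*309/335))) = 1/((-16543 + √93)*((2*309*(1/335)))) = 1/((-16543 + √93)*(618/335)) = (335/618)/(-16543 + √93) = 335/(618*(-16543 + √93))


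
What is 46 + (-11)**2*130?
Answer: 15776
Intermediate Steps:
46 + (-11)**2*130 = 46 + 121*130 = 46 + 15730 = 15776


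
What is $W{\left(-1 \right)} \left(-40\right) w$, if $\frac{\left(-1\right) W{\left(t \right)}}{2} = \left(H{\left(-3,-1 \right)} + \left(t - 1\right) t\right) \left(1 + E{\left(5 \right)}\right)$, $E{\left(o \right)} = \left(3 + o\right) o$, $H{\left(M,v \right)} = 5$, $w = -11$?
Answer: $-252560$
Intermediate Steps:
$E{\left(o \right)} = o \left(3 + o\right)$
$W{\left(t \right)} = -410 - 82 t \left(-1 + t\right)$ ($W{\left(t \right)} = - 2 \left(5 + \left(t - 1\right) t\right) \left(1 + 5 \left(3 + 5\right)\right) = - 2 \left(5 + \left(-1 + t\right) t\right) \left(1 + 5 \cdot 8\right) = - 2 \left(5 + t \left(-1 + t\right)\right) \left(1 + 40\right) = - 2 \left(5 + t \left(-1 + t\right)\right) 41 = - 2 \left(205 + 41 t \left(-1 + t\right)\right) = -410 - 82 t \left(-1 + t\right)$)
$W{\left(-1 \right)} \left(-40\right) w = \left(-410 - 82 \left(-1\right)^{2} + 82 \left(-1\right)\right) \left(-40\right) \left(-11\right) = \left(-410 - 82 - 82\right) \left(-40\right) \left(-11\right) = \left(-574\right) \left(-40\right) \left(-11\right) = 22960 \left(-11\right) = -252560$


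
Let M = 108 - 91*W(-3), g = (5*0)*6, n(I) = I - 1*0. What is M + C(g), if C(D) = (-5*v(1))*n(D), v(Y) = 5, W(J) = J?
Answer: 381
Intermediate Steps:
n(I) = I (n(I) = I + 0 = I)
g = 0 (g = 0*6 = 0)
M = 381 (M = 108 - 91*(-3) = 108 + 273 = 381)
C(D) = -25*D (C(D) = (-5*5)*D = -25*D)
M + C(g) = 381 - 25*0 = 381 + 0 = 381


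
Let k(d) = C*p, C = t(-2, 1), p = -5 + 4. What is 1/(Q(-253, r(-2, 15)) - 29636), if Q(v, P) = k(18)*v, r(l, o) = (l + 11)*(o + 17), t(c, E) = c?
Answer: -1/30142 ≈ -3.3176e-5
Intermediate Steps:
p = -1
C = -2
k(d) = 2 (k(d) = -2*(-1) = 2)
r(l, o) = (11 + l)*(17 + o)
Q(v, P) = 2*v
1/(Q(-253, r(-2, 15)) - 29636) = 1/(2*(-253) - 29636) = 1/(-506 - 29636) = 1/(-30142) = -1/30142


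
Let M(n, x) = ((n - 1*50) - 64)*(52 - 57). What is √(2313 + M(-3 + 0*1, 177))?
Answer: 3*√322 ≈ 53.833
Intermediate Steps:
M(n, x) = 570 - 5*n (M(n, x) = ((n - 50) - 64)*(-5) = ((-50 + n) - 64)*(-5) = (-114 + n)*(-5) = 570 - 5*n)
√(2313 + M(-3 + 0*1, 177)) = √(2313 + (570 - 5*(-3 + 0*1))) = √(2313 + (570 - 5*(-3 + 0))) = √(2313 + (570 - 5*(-3))) = √(2313 + (570 + 15)) = √(2313 + 585) = √2898 = 3*√322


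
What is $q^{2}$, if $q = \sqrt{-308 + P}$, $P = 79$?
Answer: $-229$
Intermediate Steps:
$q = i \sqrt{229}$ ($q = \sqrt{-308 + 79} = \sqrt{-229} = i \sqrt{229} \approx 15.133 i$)
$q^{2} = \left(i \sqrt{229}\right)^{2} = -229$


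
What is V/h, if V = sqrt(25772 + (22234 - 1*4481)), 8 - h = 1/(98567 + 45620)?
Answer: 144187*sqrt(1741)/230699 ≈ 26.078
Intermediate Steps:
h = 1153495/144187 (h = 8 - 1/(98567 + 45620) = 8 - 1/144187 = 1153495/144187 ≈ 8.0000)
V = 5*sqrt(1741) (V = sqrt(25772 + (22234 - 4481)) = sqrt(25772 + 17753) = sqrt(43525) = 5*sqrt(1741) ≈ 208.63)
V/h = (5*sqrt(1741))/(1153495/144187) = (5*sqrt(1741))*(144187/1153495) = 144187*sqrt(1741)/230699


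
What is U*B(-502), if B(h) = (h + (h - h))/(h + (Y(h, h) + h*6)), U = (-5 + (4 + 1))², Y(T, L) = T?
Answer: 0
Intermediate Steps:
U = 0 (U = (-5 + 5)² = 0² = 0)
B(h) = ⅛ (B(h) = (h + (h - h))/(h + (h + h*6)) = (h + 0)/(h + (h + 6*h)) = h/(h + 7*h) = h/((8*h)) = h*(1/(8*h)) = ⅛)
U*B(-502) = 0*(⅛) = 0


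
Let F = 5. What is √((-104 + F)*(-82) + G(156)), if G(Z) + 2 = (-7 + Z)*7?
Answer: √9159 ≈ 95.703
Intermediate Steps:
G(Z) = -51 + 7*Z (G(Z) = -2 + (-7 + Z)*7 = -2 + (-49 + 7*Z) = -51 + 7*Z)
√((-104 + F)*(-82) + G(156)) = √((-104 + 5)*(-82) + (-51 + 7*156)) = √(-99*(-82) + (-51 + 1092)) = √(8118 + 1041) = √9159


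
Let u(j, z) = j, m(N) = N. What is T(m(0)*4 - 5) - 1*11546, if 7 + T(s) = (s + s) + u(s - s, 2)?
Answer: -11563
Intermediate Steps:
T(s) = -7 + 2*s (T(s) = -7 + ((s + s) + (s - s)) = -7 + (2*s + 0) = -7 + 2*s)
T(m(0)*4 - 5) - 1*11546 = (-7 + 2*(0*4 - 5)) - 1*11546 = (-7 + 2*(0 - 5)) - 11546 = (-7 + 2*(-5)) - 11546 = (-7 - 10) - 11546 = -17 - 11546 = -11563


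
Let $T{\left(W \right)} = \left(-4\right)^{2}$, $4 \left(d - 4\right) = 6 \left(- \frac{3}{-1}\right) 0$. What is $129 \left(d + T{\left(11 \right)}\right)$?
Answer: $2580$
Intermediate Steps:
$d = 4$ ($d = 4 + \frac{6 \left(- \frac{3}{-1}\right) 0}{4} = 4 + \frac{6 \left(\left(-3\right) \left(-1\right)\right) 0}{4} = 4 + \frac{6 \cdot 3 \cdot 0}{4} = 4 + \frac{18 \cdot 0}{4} = 4 + \frac{1}{4} \cdot 0 = 4 + 0 = 4$)
$T{\left(W \right)} = 16$
$129 \left(d + T{\left(11 \right)}\right) = 129 \left(4 + 16\right) = 129 \cdot 20 = 2580$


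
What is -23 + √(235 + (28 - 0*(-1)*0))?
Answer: -23 + √263 ≈ -6.7827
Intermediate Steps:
-23 + √(235 + (28 - 0*(-1)*0)) = -23 + √(235 + (28 - 0*0)) = -23 + √(235 + (28 - 1*0)) = -23 + √(235 + (28 + 0)) = -23 + √(235 + 28) = -23 + √263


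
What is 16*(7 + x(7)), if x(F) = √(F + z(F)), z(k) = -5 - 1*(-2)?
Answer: 144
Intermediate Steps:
z(k) = -3 (z(k) = -5 + 2 = -3)
x(F) = √(-3 + F) (x(F) = √(F - 3) = √(-3 + F))
16*(7 + x(7)) = 16*(7 + √(-3 + 7)) = 16*(7 + √4) = 16*(7 + 2) = 16*9 = 144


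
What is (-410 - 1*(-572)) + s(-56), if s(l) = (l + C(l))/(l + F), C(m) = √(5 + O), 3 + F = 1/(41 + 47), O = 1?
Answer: 845870/5191 - 88*√6/5191 ≈ 162.91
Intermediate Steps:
F = -263/88 (F = -3 + 1/(41 + 47) = -3 + 1/88 = -263/88 ≈ -2.9886)
C(m) = √6 (C(m) = √(5 + 1) = √6)
s(l) = (l + √6)/(-263/88 + l) (s(l) = (l + √6)/(l - 263/88) = (l + √6)/(-263/88 + l))
(-410 - 1*(-572)) + s(-56) = (-410 - 1*(-572)) + 88*(-56 + √6)/(-263 + 88*(-56)) = (-410 + 572) + 88*(-56 + √6)/(-263 - 4928) = 162 + 88*(-56 + √6)/(-5191) = 162 + 88*(-1/5191)*(-56 + √6) = 162 + (4928/5191 - 88*√6/5191) = 845870/5191 - 88*√6/5191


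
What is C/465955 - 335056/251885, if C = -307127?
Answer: -9339268115/4694683007 ≈ -1.9893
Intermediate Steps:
C/465955 - 335056/251885 = -307127/465955 - 335056/251885 = -9339268115/4694683007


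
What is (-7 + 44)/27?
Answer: 37/27 ≈ 1.3704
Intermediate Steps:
(-7 + 44)/27 = (1/27)*37 = 37/27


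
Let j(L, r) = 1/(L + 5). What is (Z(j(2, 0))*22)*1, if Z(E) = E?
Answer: 22/7 ≈ 3.1429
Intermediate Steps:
j(L, r) = 1/(5 + L)
(Z(j(2, 0))*22)*1 = (22/(5 + 2))*1 = (22/7)*1 = 22/7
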